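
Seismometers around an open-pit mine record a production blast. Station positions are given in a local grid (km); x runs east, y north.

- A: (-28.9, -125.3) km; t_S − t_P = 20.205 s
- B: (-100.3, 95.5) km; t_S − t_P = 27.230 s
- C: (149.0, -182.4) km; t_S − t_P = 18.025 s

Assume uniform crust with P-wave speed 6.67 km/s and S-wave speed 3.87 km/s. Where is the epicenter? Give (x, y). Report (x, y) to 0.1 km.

123.5 km east, -18.2 km north

Distance from S−P lag: d = Δt · v_P v_S / (v_P − v_S) = Δt · (6.67·3.87)/(6.67−3.87) ≈ 9.2189·Δt.
So d_A = 186.27, d_B = 251.03, d_C = 166.17 km.
Circle about each station: (x + 28.9)² + (y + 125.3)² = 186.27²; (x + 100.3)² + (y − 95.5)² = 251.03²; (x − 149.0)² + (y + 182.4)² = 166.17².
Subtracting pairs of circle equations eliminates x²+y² and gives linear equations (the radical axes):
-142.8 x + 441.6 y = -25674.51
355.8 x − 114.2 y = 46019.50
Solving the 2×2 system: x ≈ 123.5, y ≈ -18.2 km.
Check against A (with the unrounded x, y): √((x + 28.9)²+(y + 125.3)²) = 186.26 ≈ 186.27 km. ✓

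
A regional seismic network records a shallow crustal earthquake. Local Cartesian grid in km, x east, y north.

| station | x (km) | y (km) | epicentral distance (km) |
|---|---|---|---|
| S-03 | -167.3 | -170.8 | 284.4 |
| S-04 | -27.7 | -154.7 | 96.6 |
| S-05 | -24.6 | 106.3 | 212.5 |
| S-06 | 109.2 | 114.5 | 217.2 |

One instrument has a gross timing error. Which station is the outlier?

S-03

Solve using three stations at a time. Using S-04, S-05, S-06 (subtract circle equations pairwise → linear system) gives (x, y) ≈ (47.3, -93.7).
Distances from that point to each station vs reported:
  S-03: calculated 228.0 vs reported 284.4 → residual 56.4 km
  S-04: calculated 96.6 vs reported 96.6 → residual 0.0 km
  S-05: calculated 212.5 vs reported 212.5 → residual 0.0 km
  S-06: calculated 217.2 vs reported 217.2 → residual 0.0 km
S-04, S-05, S-06 are mutually consistent (residuals ≈ 0); S-03 is off by 56.4 km.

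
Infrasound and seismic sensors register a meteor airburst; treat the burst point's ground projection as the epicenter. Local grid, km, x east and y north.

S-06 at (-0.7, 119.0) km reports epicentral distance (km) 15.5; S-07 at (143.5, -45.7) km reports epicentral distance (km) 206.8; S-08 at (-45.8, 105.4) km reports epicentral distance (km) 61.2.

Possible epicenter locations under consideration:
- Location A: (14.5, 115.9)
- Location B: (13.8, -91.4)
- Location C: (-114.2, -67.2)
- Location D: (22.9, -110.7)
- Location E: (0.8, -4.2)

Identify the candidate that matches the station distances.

Location A

For each candidate, compare |candidate − station| to the reported distance:
Location A: residuals S-06 0.0, S-07 0.0, S-08 0.0 → max 0.0 km
Location B: residuals S-06 195.4, S-07 69.3, S-08 144.4 → max 195.4 km
Location C: residuals S-06 202.6, S-07 51.8, S-08 124.5 → max 202.6 km
Location D: residuals S-06 215.4, S-07 69.8, S-08 165.6 → max 215.4 km
Location E: residuals S-06 107.7, S-07 58.2, S-08 57.9 → max 107.7 km
Only Location A has all residuals ≈ 0.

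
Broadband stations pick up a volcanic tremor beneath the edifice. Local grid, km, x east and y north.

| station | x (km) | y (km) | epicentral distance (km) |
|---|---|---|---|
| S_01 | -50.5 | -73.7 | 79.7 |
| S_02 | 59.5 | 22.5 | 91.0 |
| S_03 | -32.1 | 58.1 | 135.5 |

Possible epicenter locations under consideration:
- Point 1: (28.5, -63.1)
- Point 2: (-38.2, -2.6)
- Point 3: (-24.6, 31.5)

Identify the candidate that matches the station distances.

Point 1

For each candidate, compare |candidate − station| to the reported distance:
Point 1: residuals S_01 0.0, S_02 0.0, S_03 0.0 → max 0.0 km
Point 2: residuals S_01 7.5, S_02 9.9, S_03 74.5 → max 74.5 km
Point 3: residuals S_01 28.6, S_02 6.4, S_03 107.9 → max 107.9 km
Only Point 1 has all residuals ≈ 0.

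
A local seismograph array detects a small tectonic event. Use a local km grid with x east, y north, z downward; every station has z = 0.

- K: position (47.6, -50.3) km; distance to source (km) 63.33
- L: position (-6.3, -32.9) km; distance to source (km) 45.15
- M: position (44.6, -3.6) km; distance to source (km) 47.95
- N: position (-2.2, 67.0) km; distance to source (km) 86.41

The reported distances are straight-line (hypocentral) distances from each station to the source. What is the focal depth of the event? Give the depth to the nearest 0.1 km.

Each station gives a sphere (x−x_i)² + (y−y_i)² + z² = d_i² (stations at z=0).
Subtracting the K sphere from L and M: z² cancels, leaving linear equations in x and y:
-107.8 x + 34.8 y = -1701.58
-6.0 x + 93.4 y = -1082.24
Solving: x ≈ 12.299, y ≈ -10.797 km (keep extra digits for the depth step; rounded: 12.3, -10.8).
Then from the K sphere: z² = 63.33² − (x − 47.6)² − (y + 50.3)² with x = 12.299, y = -10.797, so z ≈ 34.699 ≈ 34.7 km.

34.7 km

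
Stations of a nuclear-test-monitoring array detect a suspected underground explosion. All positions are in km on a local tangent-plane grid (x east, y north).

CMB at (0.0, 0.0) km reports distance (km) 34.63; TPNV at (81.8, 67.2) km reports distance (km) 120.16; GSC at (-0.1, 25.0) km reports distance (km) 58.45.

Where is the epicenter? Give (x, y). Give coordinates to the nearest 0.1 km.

(13.7, -31.8)

Circle about each station: x² + y² = 34.63²; (x − 81.8)² + (y − 67.2)² = 120.16²; (x + 0.1)² + (y − 25.0)² = 58.45².
Subtracting pairs of circle equations eliminates x²+y² and gives linear equations (the radical axes):
163.6 x + 134.4 y = -2032.11
-0.2 x + 50.0 y = -1592.16
Solving the 2×2 system: x ≈ 13.7, y ≈ -31.8 km.
Check against CMB (with the unrounded x, y): √(x²+y²) = 34.61 ≈ 34.63 km. ✓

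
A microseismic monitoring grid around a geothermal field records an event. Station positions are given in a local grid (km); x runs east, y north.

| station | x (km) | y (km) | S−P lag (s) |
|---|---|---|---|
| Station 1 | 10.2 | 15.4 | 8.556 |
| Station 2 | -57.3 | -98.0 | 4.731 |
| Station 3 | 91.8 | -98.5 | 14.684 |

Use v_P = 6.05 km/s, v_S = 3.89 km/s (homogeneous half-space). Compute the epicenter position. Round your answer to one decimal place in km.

Distance from S−P lag: d = Δt · v_P v_S / (v_P − v_S) = Δt · (6.05·3.89)/(6.05−3.89) ≈ 10.8956·Δt.
So d_Station 1 = 93.22, d_Station 2 = 51.55, d_Station 3 = 159.99 km.
Circle about each station: (x − 10.2)² + (y − 15.4)² = 93.22²; (x + 57.3)² + (y + 98.0)² = 51.55²; (x − 91.8)² + (y + 98.5)² = 159.99².
Subtracting pairs of circle equations eliminates x²+y² and gives linear equations (the radical axes):
-135.0 x − 226.8 y = 18578.66
163.2 x − 227.8 y = 881.46
Solving the 2×2 system: x ≈ -59.5, y ≈ -46.5 km.

(-59.5, -46.5)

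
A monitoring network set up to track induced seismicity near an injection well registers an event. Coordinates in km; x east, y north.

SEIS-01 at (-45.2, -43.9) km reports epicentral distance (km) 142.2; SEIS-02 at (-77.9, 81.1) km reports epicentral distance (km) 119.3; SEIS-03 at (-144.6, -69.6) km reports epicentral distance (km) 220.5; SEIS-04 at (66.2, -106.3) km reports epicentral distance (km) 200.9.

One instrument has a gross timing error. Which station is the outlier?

SEIS-02

Solve using three stations at a time. Using SEIS-01, SEIS-03, SEIS-04 (subtract circle equations pairwise → linear system) gives (x, y) ≈ (10.8, 86.9).
Distances from that point to each station vs reported:
  SEIS-01: calculated 142.3 vs reported 142.2 → residual 0.1 km
  SEIS-02: calculated 88.9 vs reported 119.3 → residual 30.4 km
  SEIS-03: calculated 220.5 vs reported 220.5 → residual 0.0 km
  SEIS-04: calculated 200.9 vs reported 200.9 → residual 0.0 km
SEIS-01, SEIS-03, SEIS-04 are mutually consistent (residuals ≈ 0); SEIS-02 is off by 30.4 km.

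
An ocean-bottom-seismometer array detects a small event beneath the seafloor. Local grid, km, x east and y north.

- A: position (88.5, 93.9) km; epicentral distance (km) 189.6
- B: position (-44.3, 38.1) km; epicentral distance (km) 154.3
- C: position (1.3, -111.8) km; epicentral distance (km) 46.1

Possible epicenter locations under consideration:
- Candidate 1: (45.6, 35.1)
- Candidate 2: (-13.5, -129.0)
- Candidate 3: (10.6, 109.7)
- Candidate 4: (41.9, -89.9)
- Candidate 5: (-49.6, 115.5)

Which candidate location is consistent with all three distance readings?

For each candidate, compare |candidate − station| to the reported distance:
Candidate 1: residuals A 116.8, B 64.3, C 107.3 → max 116.8 km
Candidate 2: residuals A 55.5, B 15.6, C 23.4 → max 55.5 km
Candidate 3: residuals A 110.1, B 64.1, C 175.6 → max 175.6 km
Candidate 4: residuals A 0.0, B 0.0, C 0.0 → max 0.0 km
Candidate 5: residuals A 49.8, B 76.7, C 186.8 → max 186.8 km
Only Candidate 4 has all residuals ≈ 0.

Candidate 4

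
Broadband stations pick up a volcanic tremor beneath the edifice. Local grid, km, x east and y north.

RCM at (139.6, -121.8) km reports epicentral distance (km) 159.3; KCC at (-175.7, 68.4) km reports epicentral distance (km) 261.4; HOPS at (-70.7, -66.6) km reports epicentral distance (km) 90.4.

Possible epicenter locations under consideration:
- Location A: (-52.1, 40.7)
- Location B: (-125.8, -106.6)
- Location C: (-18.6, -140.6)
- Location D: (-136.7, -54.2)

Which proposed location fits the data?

Location C

For each candidate, compare |candidate − station| to the reported distance:
Location A: residuals RCM 92.0, KCC 134.7, HOPS 18.5 → max 134.7 km
Location B: residuals RCM 106.5, KCC 79.4, HOPS 22.3 → max 106.5 km
Location C: residuals RCM 0.0, KCC 0.1, HOPS 0.1 → max 0.1 km
Location D: residuals RCM 125.1, KCC 132.7, HOPS 23.2 → max 132.7 km
Only Location C has all residuals ≈ 0.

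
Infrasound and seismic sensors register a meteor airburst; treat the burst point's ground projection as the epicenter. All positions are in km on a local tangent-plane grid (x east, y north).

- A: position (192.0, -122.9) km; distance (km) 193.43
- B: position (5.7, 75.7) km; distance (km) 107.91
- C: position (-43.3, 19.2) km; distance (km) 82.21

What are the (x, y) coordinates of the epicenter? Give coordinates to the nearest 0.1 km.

Circle about each station: (x − 192.0)² + (y + 122.9)² = 193.43²; (x − 5.7)² + (y − 75.7)² = 107.91²; (x + 43.3)² + (y − 19.2)² = 82.21².
Subtracting the A equation from the B and C equations removes the quadratic terms:
-372.6 x + 397.2 y = -20434.83
-470.6 x + 284.2 y = -19068.20
Solving the 2×2 system: x ≈ 21.8, y ≈ -31.0 km.
Check against A (with the unrounded x, y): √((x − 192.0)²+(y + 122.9)²) = 193.43 ≈ 193.43 km. ✓

(21.8, -31.0)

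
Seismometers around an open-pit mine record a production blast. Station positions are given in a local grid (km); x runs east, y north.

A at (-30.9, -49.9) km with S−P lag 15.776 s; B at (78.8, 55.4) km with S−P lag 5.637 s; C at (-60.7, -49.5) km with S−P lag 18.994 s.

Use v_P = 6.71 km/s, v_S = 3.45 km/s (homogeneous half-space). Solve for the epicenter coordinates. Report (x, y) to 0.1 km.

(49.9, 27.7)

Distance from S−P lag: d = Δt · v_P v_S / (v_P − v_S) = Δt · (6.71·3.45)/(6.71−3.45) ≈ 7.1011·Δt.
So d_A = 112.03, d_B = 40.03, d_C = 134.88 km.
Circle about each station: (x + 30.9)² + (y + 49.9)² = 112.03²; (x − 78.8)² + (y − 55.4)² = 40.03²; (x + 60.7)² + (y + 49.5)² = 134.88².
Subtracting the A equation from the B and C equations removes the quadratic terms:
219.4 x + 210.6 y = 16782.10
-59.6 x + 0.8 y = -2951.97
Solving the 2×2 system: x ≈ 49.9, y ≈ 27.7 km.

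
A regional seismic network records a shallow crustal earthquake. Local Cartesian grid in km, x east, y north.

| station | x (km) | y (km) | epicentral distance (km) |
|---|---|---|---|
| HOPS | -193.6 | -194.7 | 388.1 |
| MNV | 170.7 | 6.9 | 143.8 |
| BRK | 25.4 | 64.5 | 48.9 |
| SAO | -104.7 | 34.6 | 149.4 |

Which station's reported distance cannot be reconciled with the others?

Solve using three stations at a time. Using HOPS, MNV, BRK (subtract circle equations pairwise → linear system) gives (x, y) ≈ (60.2, 98.9).
Distances from that point to each station vs reported:
  HOPS: calculated 388.1 vs reported 388.1 → residual 0.0 km
  MNV: calculated 143.8 vs reported 143.8 → residual 0.0 km
  BRK: calculated 48.9 vs reported 48.9 → residual 0.0 km
  SAO: calculated 177.0 vs reported 149.4 → residual 27.6 km
HOPS, MNV, BRK are mutually consistent (residuals ≈ 0); SAO is off by 27.6 km.

SAO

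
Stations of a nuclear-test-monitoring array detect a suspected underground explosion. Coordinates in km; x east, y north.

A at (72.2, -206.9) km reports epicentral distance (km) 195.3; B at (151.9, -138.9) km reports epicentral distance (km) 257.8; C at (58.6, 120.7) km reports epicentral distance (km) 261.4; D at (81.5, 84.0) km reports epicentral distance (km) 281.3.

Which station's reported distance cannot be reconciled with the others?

Solve using three stations at a time. Using A, B, D (subtract circle equations pairwise → linear system) gives (x, y) ≈ (-105.6, -126.1).
Distances from that point to each station vs reported:
  A: calculated 195.3 vs reported 195.3 → residual 0.0 km
  B: calculated 257.8 vs reported 257.8 → residual 0.0 km
  C: calculated 296.4 vs reported 261.4 → residual 35.0 km
  D: calculated 281.3 vs reported 281.3 → residual 0.0 km
A, B, D are mutually consistent (residuals ≈ 0); C is off by 35.0 km.

C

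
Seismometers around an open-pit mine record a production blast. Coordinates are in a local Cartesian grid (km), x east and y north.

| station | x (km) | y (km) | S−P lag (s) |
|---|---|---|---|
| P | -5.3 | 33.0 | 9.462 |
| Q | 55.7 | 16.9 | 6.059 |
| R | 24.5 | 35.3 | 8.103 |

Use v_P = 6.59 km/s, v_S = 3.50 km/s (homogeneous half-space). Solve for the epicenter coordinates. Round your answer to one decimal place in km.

Distance from S−P lag: d = Δt · v_P v_S / (v_P − v_S) = Δt · (6.59·3.50)/(6.59−3.50) ≈ 7.4644·Δt.
So d_P = 70.63, d_Q = 45.23, d_R = 60.48 km.
Circle about each station: (x + 5.3)² + (y − 33.0)² = 70.63²; (x − 55.7)² + (y − 16.9)² = 45.23²; (x − 24.5)² + (y − 35.3)² = 60.48².
Subtracting the P equation from the Q and R equations removes the quadratic terms:
122.0 x − 32.2 y = 5213.85
59.6 x + 4.6 y = 2060.02
Solving the 2×2 system: x ≈ 36.4, y ≈ -24.0 km.

36.4 km east, -24.0 km north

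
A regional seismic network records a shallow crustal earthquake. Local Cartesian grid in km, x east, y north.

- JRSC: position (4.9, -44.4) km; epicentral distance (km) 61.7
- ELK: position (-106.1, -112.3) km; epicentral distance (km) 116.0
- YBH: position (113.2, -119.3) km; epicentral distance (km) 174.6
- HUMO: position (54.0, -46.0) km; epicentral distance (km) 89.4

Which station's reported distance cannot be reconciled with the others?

JRSC

Solve using three stations at a time. Using ELK, YBH, HUMO (subtract circle equations pairwise → linear system) gives (x, y) ≈ (-32.3, -22.8).
Distances from that point to each station vs reported:
  JRSC: calculated 43.0 vs reported 61.7 → residual 18.7 km
  ELK: calculated 116.0 vs reported 116.0 → residual 0.0 km
  YBH: calculated 174.6 vs reported 174.6 → residual 0.0 km
  HUMO: calculated 89.4 vs reported 89.4 → residual 0.0 km
ELK, YBH, HUMO are mutually consistent (residuals ≈ 0); JRSC is off by 18.7 km.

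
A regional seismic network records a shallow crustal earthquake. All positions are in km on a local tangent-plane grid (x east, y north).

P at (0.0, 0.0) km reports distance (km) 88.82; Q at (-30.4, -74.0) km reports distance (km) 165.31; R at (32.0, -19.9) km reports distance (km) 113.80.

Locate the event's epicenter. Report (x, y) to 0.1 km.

x ≈ -1.7 km, y ≈ 88.8 km

Circle about each station: x² + y² = 88.82²; (x + 30.4)² + (y + 74.0)² = 165.31²; (x − 32.0)² + (y + 19.9)² = 113.80².
Subtracting the P equation from the Q and R equations removes the quadratic terms:
-60.8 x − 148.0 y = -13038.24
64.0 x − 39.8 y = -3641.44
Solving the 2×2 system: x ≈ -1.7, y ≈ 88.8 km.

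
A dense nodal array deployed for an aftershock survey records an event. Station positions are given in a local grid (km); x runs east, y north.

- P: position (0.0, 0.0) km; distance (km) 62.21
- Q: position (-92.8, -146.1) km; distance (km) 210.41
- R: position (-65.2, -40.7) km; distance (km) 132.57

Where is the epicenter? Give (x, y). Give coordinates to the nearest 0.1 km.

62.1 km east, -3.7 km north

Circle about each station: x² + y² = 62.21²; (x + 92.8)² + (y + 146.1)² = 210.41²; (x + 65.2)² + (y + 40.7)² = 132.57².
Subtracting pairs of circle equations eliminates x²+y² and gives linear equations (the radical axes):
-185.6 x − 292.2 y = -10445.23
-130.4 x − 81.4 y = -7797.19
Solving the 2×2 system: x ≈ 62.1, y ≈ -3.7 km.
Check against P (with the unrounded x, y): √(x²+y²) = 62.21 ≈ 62.21 km. ✓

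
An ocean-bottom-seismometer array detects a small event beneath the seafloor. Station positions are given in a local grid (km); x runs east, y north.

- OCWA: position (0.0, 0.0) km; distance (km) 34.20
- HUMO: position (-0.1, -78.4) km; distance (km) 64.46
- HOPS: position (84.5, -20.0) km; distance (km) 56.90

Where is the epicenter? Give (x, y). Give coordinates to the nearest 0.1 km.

27.6 km east, -20.2 km north

Circle about each station: x² + y² = 34.20²; (x + 0.1)² + (y + 78.4)² = 64.46²; (x − 84.5)² + (y + 20.0)² = 56.90².
Subtracting pairs of circle equations eliminates x²+y² and gives linear equations (the radical axes):
-0.2 x − 156.8 y = 3161.12
169.0 x − 40.0 y = 5472.28
Solving the 2×2 system: x ≈ 27.6, y ≈ -20.2 km.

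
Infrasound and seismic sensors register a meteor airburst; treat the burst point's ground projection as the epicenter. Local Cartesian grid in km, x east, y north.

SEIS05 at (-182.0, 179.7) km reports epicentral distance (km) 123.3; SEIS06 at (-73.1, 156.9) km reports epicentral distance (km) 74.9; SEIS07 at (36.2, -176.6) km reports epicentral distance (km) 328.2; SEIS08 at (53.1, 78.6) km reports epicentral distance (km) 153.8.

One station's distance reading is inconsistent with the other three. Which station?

Solve using three stations at a time. Using SEIS05, SEIS06, SEIS08 (subtract circle equations pairwise → linear system) gives (x, y) ≈ (-100.5, 87.1).
Distances from that point to each station vs reported:
  SEIS05: calculated 123.4 vs reported 123.3 → residual 0.1 km
  SEIS06: calculated 75.0 vs reported 74.9 → residual 0.1 km
  SEIS07: calculated 297.0 vs reported 328.2 → residual 31.2 km
  SEIS08: calculated 153.8 vs reported 153.8 → residual 0.0 km
SEIS05, SEIS06, SEIS08 are mutually consistent (residuals ≈ 0); SEIS07 is off by 31.2 km.

SEIS07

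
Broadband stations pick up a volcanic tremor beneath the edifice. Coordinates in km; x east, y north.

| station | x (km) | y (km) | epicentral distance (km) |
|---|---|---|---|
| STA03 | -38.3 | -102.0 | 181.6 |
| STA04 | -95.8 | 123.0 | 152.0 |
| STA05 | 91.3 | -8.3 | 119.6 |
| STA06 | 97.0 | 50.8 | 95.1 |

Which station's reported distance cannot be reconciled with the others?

STA04

Solve using three stations at a time. Using STA03, STA05, STA06 (subtract circle equations pairwise → linear system) gives (x, y) ≈ (4.9, 74.4).
Distances from that point to each station vs reported:
  STA03: calculated 181.6 vs reported 181.6 → residual 0.0 km
  STA04: calculated 111.8 vs reported 152.0 → residual 40.2 km
  STA05: calculated 119.6 vs reported 119.6 → residual 0.0 km
  STA06: calculated 95.1 vs reported 95.1 → residual 0.0 km
STA03, STA05, STA06 are mutually consistent (residuals ≈ 0); STA04 is off by 40.2 km.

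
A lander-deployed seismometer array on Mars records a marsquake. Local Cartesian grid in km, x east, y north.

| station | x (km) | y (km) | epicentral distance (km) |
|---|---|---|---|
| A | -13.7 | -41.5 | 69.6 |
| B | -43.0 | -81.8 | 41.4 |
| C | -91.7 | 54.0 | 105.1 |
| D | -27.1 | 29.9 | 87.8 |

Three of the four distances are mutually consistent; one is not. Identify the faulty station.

A

Solve using three stations at a time. Using B, C, D (subtract circle equations pairwise → linear system) gives (x, y) ≈ (-67.2, -48.2).
Distances from that point to each station vs reported:
  A: calculated 53.9 vs reported 69.6 → residual 15.7 km
  B: calculated 41.4 vs reported 41.4 → residual 0.0 km
  C: calculated 105.1 vs reported 105.1 → residual 0.0 km
  D: calculated 87.8 vs reported 87.8 → residual 0.0 km
B, C, D are mutually consistent (residuals ≈ 0); A is off by 15.7 km.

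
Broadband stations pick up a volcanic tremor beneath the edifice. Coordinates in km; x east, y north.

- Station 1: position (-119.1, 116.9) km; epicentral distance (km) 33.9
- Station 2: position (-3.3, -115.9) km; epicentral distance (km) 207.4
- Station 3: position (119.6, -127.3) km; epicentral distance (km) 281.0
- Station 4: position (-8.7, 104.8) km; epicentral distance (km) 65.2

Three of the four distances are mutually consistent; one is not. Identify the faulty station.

Station 1

Solve using three stations at a time. Using Station 2, Station 3, Station 4 (subtract circle equations pairwise → linear system) gives (x, y) ≈ (-69.3, 80.7).
Distances from that point to each station vs reported:
  Station 1: calculated 61.5 vs reported 33.9 → residual 27.6 km
  Station 2: calculated 207.4 vs reported 207.4 → residual 0.0 km
  Station 3: calculated 281.0 vs reported 281.0 → residual 0.0 km
  Station 4: calculated 65.2 vs reported 65.2 → residual 0.0 km
Station 2, Station 3, Station 4 are mutually consistent (residuals ≈ 0); Station 1 is off by 27.6 km.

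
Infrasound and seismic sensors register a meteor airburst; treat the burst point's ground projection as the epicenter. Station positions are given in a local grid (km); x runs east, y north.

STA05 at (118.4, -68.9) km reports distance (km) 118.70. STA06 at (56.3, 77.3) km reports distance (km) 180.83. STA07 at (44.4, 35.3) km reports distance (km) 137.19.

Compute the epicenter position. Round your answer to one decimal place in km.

x ≈ 2.7 km, y ≈ -95.4 km

Circle about each station: (x − 118.4)² + (y + 68.9)² = 118.70²; (x − 56.3)² + (y − 77.3)² = 180.83²; (x − 44.4)² + (y − 35.3)² = 137.19².
Subtracting pairs of circle equations eliminates x²+y² and gives linear equations (the radical axes):
-124.2 x + 292.4 y = -28230.59
-148.0 x + 208.4 y = -20279.73
Solving the 2×2 system: x ≈ 2.7, y ≈ -95.4 km.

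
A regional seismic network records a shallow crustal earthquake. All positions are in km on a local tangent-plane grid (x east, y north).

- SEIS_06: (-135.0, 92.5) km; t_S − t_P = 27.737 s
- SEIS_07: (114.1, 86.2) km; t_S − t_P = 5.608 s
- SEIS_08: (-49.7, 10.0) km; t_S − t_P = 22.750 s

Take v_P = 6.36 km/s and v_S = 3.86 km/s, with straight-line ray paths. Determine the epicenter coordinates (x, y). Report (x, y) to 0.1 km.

x ≈ 133.6 km, y ≈ 137.7 km

Distance from S−P lag: d = Δt · v_P v_S / (v_P − v_S) = Δt · (6.36·3.86)/(6.36−3.86) ≈ 9.8198·Δt.
So d_SEIS_06 = 272.37, d_SEIS_07 = 55.07, d_SEIS_08 = 223.40 km.
Circle about each station: (x + 135.0)² + (y − 92.5)² = 272.37²; (x − 114.1)² + (y − 86.2)² = 55.07²; (x + 49.7)² + (y − 10.0)² = 223.40².
Subtracting the SEIS_06 equation from the SEIS_07 and SEIS_08 equations removes the quadratic terms:
498.2 x − 12.6 y = 64820.71
170.6 x − 165.0 y = 66.70
Solving the 2×2 system: x ≈ 133.6, y ≈ 137.7 km.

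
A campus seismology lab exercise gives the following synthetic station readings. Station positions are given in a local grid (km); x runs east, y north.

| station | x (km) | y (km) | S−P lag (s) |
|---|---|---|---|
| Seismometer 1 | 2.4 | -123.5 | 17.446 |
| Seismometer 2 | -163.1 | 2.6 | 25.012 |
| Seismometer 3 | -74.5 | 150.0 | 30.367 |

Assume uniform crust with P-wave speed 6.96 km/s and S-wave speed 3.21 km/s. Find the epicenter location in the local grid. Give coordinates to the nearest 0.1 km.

Distance from S−P lag: d = Δt · v_P v_S / (v_P − v_S) = Δt · (6.96·3.21)/(6.96−3.21) ≈ 5.9578·Δt.
So d_Seismometer 1 = 103.94, d_Seismometer 2 = 149.02, d_Seismometer 3 = 180.92 km.
Circle about each station: (x − 2.4)² + (y + 123.5)² = 103.94²; (x + 163.1)² + (y − 2.6)² = 149.02²; (x + 74.5)² + (y − 150.0)² = 180.92².
Subtracting pairs of circle equations eliminates x²+y² and gives linear equations (the radical axes):
-331.0 x + 252.2 y = -53.08
-153.8 x + 547.0 y = -9136.28
Solving the 2×2 system: x ≈ -16.0, y ≈ -21.2 km.
Check against Seismometer 1 (with the unrounded x, y): √((x − 2.4)²+(y + 123.5)²) = 103.94 ≈ 103.94 km. ✓

x ≈ -16.0 km, y ≈ -21.2 km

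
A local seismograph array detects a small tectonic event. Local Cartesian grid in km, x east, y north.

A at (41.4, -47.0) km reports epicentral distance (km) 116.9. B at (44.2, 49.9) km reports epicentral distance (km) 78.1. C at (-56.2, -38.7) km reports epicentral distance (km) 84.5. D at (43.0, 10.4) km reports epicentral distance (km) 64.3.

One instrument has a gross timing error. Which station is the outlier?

D

Solve using three stations at a time. Using A, B, C (subtract circle equations pairwise → linear system) gives (x, y) ≈ (-33.6, 42.7).
Distances from that point to each station vs reported:
  A: calculated 116.9 vs reported 116.9 → residual 0.0 km
  B: calculated 78.1 vs reported 78.1 → residual 0.0 km
  C: calculated 84.5 vs reported 84.5 → residual 0.0 km
  D: calculated 83.1 vs reported 64.3 → residual 18.8 km
A, B, C are mutually consistent (residuals ≈ 0); D is off by 18.8 km.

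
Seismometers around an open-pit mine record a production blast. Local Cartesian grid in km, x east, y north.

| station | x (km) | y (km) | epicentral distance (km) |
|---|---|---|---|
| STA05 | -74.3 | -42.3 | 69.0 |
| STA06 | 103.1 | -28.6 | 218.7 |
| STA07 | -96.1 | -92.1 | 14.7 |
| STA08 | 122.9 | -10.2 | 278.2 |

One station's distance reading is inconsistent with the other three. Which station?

Solve using three stations at a time. Using STA05, STA06, STA07 (subtract circle equations pairwise → linear system) gives (x, y) ≈ (-101.6, -105.7).
Distances from that point to each station vs reported:
  STA05: calculated 69.0 vs reported 69.0 → residual 0.0 km
  STA06: calculated 218.7 vs reported 218.7 → residual 0.0 km
  STA07: calculated 14.6 vs reported 14.7 → residual 0.1 km
  STA08: calculated 243.9 vs reported 278.2 → residual 34.3 km
STA05, STA06, STA07 are mutually consistent (residuals ≈ 0); STA08 is off by 34.3 km.

STA08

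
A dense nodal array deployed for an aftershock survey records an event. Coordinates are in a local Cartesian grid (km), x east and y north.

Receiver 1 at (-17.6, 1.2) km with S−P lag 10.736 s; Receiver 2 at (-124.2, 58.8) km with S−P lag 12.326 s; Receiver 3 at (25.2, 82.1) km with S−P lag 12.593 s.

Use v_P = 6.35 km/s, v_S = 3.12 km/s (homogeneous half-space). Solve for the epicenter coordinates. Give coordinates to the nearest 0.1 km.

-48.6 km east, 59.3 km north

Distance from S−P lag: d = Δt · v_P v_S / (v_P − v_S) = Δt · (6.35·3.12)/(6.35−3.12) ≈ 6.1337·Δt.
So d_Receiver 1 = 65.85, d_Receiver 2 = 75.60, d_Receiver 3 = 77.24 km.
Circle about each station: (x + 17.6)² + (y − 1.2)² = 65.85²; (x + 124.2)² + (y − 58.8)² = 75.60²; (x − 25.2)² + (y − 82.1)² = 77.24².
Subtracting pairs of circle equations eliminates x²+y² and gives linear equations (the radical axes):
-213.2 x + 115.2 y = 17192.74
85.6 x + 161.8 y = 5434.45
Solving the 2×2 system: x ≈ -48.6, y ≈ 59.3 km.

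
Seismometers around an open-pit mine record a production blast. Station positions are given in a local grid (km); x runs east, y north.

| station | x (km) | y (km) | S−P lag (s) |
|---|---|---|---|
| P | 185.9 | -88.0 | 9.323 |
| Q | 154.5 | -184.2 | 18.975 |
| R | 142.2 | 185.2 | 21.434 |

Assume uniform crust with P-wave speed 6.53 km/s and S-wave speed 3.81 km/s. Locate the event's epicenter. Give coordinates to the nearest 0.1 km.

(149.9, -10.7)

Distance from S−P lag: d = Δt · v_P v_S / (v_P − v_S) = Δt · (6.53·3.81)/(6.53−3.81) ≈ 9.1468·Δt.
So d_P = 85.28, d_Q = 173.56, d_R = 196.05 km.
Circle about each station: (x − 185.9)² + (y + 88.0)² = 85.28²; (x − 154.5)² + (y + 184.2)² = 173.56²; (x − 142.2)² + (y − 185.2)² = 196.05².
Subtracting the P equation from the Q and R equations removes the quadratic terms:
-62.8 x − 192.4 y = -7353.32
-87.4 x + 546.4 y = -18945.85
Solving the 2×2 system: x ≈ 149.9, y ≈ -10.7 km.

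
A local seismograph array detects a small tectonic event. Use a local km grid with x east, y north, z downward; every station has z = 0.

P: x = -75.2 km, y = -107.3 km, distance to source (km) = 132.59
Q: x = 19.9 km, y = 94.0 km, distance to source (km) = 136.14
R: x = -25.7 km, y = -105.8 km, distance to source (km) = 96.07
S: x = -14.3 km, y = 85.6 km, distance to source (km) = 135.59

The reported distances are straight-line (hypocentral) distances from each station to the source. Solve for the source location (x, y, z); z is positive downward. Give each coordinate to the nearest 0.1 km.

Each station gives a sphere (x−x_i)² + (y−y_i)² + z² = d_i² (stations at z=0).
Subtracting the P sphere from Q and R: z² cancels, leaving linear equations in x and y:
190.2 x + 402.6 y = -8890.31
99.0 x + 3.0 y = 3036.46
Solving: x ≈ 31.796, y ≈ -37.103 km (keep extra digits for the depth step; rounded: 31.8, -37.1).
Then from the P sphere: z² = 132.59² − (x + 75.2)² − (y + 107.3)² with x = 31.796, y = -37.103, so z ≈ 34.704 ≈ 34.7 km.

x ≈ 31.8 km, y ≈ -37.1 km, depth ≈ 34.7 km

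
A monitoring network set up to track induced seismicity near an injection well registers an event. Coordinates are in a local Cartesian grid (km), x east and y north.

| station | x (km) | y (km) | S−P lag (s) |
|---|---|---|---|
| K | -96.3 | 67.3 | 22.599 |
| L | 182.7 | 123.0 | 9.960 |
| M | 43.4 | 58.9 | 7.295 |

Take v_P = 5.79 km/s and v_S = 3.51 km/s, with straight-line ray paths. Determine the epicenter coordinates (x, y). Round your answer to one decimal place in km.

x ≈ 104.7 km, y ≈ 80.6 km

Distance from S−P lag: d = Δt · v_P v_S / (v_P − v_S) = Δt · (5.79·3.51)/(5.79−3.51) ≈ 8.9136·Δt.
So d_K = 201.44, d_L = 88.78, d_M = 65.02 km.
Circle about each station: (x + 96.3)² + (y − 67.3)² = 201.44²; (x − 182.7)² + (y − 123.0)² = 88.78²; (x − 43.4)² + (y − 58.9)² = 65.02².
Subtracting the K equation from the L and M equations removes the quadratic terms:
558.0 x + 111.4 y = 67401.50
279.4 x − 16.8 y = 27900.26
Solving the 2×2 system: x ≈ 104.7, y ≈ 80.6 km.
Check against K (with the unrounded x, y): √((x + 96.3)²+(y − 67.3)²) = 201.44 ≈ 201.44 km. ✓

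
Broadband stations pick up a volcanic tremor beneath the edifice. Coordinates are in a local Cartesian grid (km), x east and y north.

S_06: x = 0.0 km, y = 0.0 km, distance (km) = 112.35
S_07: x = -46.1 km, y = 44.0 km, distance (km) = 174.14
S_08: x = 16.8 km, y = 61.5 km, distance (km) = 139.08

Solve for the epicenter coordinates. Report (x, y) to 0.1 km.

Circle about each station: x² + y² = 112.35²; (x + 46.1)² + (y − 44.0)² = 174.14²; (x − 16.8)² + (y − 61.5)² = 139.08².
Subtracting the S_06 equation from the S_07 and S_08 equations removes the quadratic terms:
-92.2 x + 88.0 y = -13641.01
33.6 x + 123.0 y = -2656.23
Solving the 2×2 system: x ≈ 101.0, y ≈ -49.2 km.

101.0 km east, -49.2 km north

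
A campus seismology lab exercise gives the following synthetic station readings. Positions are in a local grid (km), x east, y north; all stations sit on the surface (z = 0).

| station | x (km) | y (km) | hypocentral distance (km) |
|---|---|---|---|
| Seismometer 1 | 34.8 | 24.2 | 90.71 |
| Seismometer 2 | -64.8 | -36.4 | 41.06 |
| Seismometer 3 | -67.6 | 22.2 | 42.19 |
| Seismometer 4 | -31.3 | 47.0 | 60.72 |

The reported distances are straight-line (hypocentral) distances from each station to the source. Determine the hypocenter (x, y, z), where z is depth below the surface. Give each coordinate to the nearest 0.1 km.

Each station gives a sphere (x−x_i)² + (y−y_i)² + z² = d_i² (stations at z=0).
Subtracting the Seismometer 1 sphere from Seismometer 2 and Seismometer 3: z² cancels, leaving linear equations in x and y:
-199.2 x − 121.2 y = 10269.70
-204.8 x − 4.0 y = 9714.23
Solving: x ≈ -47.296, y ≈ -6.999 km (keep extra digits for the depth step; rounded: -47.3, -7.0).
Then from the Seismometer 1 sphere: z² = 90.71² − (x − 34.8)² − (y − 24.2)² with x = -47.296, y = -6.999, so z ≈ 22.697 ≈ 22.7 km.

x ≈ -47.3 km, y ≈ -7.0 km, depth ≈ 22.7 km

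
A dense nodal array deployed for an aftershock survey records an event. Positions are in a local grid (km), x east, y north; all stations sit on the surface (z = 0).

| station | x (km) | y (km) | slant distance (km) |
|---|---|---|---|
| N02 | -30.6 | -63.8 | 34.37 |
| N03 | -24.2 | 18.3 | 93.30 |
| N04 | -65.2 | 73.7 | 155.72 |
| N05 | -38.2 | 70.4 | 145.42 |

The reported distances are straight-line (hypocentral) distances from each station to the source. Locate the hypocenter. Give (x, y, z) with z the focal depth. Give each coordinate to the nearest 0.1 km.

(-11.6, -69.8, 28.0)

Each station gives a sphere (x−x_i)² + (y−y_i)² + z² = d_i² (stations at z=0).
Subtracting the N02 sphere from N03 and N04: z² cancels, leaving linear equations in x and y:
12.8 x + 164.2 y = -11609.86
-69.2 x + 275.0 y = -18391.49
Solving: x ≈ -11.613, y ≈ -69.800 km (keep extra digits for the depth step; rounded: -11.6, -69.8).
Then from the N02 sphere: z² = 34.37² − (x + 30.6)² − (y + 63.8)² with x = -11.613, y = -69.800, so z ≈ 28.014 ≈ 28.0 km.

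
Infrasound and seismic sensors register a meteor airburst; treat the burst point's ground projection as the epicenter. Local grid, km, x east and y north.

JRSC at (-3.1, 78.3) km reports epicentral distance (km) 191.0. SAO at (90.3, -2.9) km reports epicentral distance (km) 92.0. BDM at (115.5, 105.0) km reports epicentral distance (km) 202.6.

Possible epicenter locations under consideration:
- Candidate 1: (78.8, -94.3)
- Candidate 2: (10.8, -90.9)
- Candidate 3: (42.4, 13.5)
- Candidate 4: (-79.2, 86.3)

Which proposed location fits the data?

For each candidate, compare |candidate − station| to the reported distance:
Candidate 1: residuals JRSC 0.0, SAO 0.1, BDM 0.1 → max 0.1 km
Candidate 2: residuals JRSC 21.2, SAO 26.6, BDM 19.5 → max 26.6 km
Candidate 3: residuals JRSC 111.8, SAO 41.4, BDM 85.5 → max 111.8 km
Candidate 4: residuals JRSC 114.5, SAO 99.5, BDM 7.0 → max 114.5 km
Only Candidate 1 has all residuals ≈ 0.

Candidate 1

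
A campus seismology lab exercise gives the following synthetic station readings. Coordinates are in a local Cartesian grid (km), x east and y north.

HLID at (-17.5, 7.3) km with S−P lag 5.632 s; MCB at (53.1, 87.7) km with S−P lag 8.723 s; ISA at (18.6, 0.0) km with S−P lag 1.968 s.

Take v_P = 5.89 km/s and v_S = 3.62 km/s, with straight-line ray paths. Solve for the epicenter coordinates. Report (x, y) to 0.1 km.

(35.4, 7.7)

Distance from S−P lag: d = Δt · v_P v_S / (v_P − v_S) = Δt · (5.89·3.62)/(5.89−3.62) ≈ 9.3929·Δt.
So d_HLID = 52.90, d_MCB = 81.93, d_ISA = 18.49 km.
Circle about each station: (x + 17.5)² + (y − 7.3)² = 52.90²; (x − 53.1)² + (y − 87.7)² = 81.93²; (x − 18.6)² + y² = 18.49².
Subtracting pairs of circle equations eliminates x²+y² and gives linear equations (the radical axes):
141.2 x + 160.8 y = 6237.25
72.2 x − 14.6 y = 2442.95
Solving the 2×2 system: x ≈ 35.4, y ≈ 7.7 km.
Check against HLID (with the unrounded x, y): √((x + 17.5)²+(y − 7.3)²) = 52.90 ≈ 52.90 km. ✓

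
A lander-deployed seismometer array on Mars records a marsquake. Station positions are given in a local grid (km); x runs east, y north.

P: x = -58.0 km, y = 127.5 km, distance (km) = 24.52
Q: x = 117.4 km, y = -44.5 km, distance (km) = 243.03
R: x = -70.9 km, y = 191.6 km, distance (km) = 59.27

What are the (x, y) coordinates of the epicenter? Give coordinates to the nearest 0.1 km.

(-38.3, 142.1)

Circle about each station: (x + 58.0)² + (y − 127.5)² = 24.52²; (x − 117.4)² + (y + 44.5)² = 243.03²; (x + 70.9)² + (y − 191.6)² = 59.27².
Subtracting pairs of circle equations eliminates x²+y² and gives linear equations (the radical axes):
350.8 x − 344.0 y = -62319.59
-25.8 x + 128.2 y = 19205.42
Solving the 2×2 system: x ≈ -38.3, y ≈ 142.1 km.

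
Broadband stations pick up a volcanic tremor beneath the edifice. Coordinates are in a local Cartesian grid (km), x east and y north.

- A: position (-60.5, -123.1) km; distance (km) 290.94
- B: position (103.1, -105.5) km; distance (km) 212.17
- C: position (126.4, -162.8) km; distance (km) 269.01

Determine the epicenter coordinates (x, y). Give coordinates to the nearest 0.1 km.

118.7 km east, 106.1 km north

Circle about each station: (x + 60.5)² + (y + 123.1)² = 290.94²; (x − 103.1)² + (y + 105.5)² = 212.17²; (x − 126.4)² + (y + 162.8)² = 269.01².
Subtracting the A equation from the B and C equations removes the quadratic terms:
327.2 x + 35.2 y = 42575.97
373.8 x − 79.4 y = 35946.64
Solving the 2×2 system: x ≈ 118.7, y ≈ 106.1 km.
Check against A (with the unrounded x, y): √((x + 60.5)²+(y + 123.1)²) = 290.96 ≈ 290.94 km. ✓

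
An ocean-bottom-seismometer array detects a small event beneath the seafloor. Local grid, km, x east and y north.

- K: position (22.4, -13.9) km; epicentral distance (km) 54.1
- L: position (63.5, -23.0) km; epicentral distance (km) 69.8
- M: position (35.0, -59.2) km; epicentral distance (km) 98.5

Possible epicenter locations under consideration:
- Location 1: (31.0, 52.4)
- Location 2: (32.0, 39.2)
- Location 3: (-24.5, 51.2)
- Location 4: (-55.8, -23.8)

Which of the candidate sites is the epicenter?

For each candidate, compare |candidate − station| to the reported distance:
Location 1: residuals K 12.8, L 12.3, M 13.2 → max 13.2 km
Location 2: residuals K 0.1, L 0.1, M 0.1 → max 0.1 km
Location 3: residuals K 26.1, L 45.3, M 26.9 → max 45.3 km
Location 4: residuals K 24.7, L 49.5, M 1.0 → max 49.5 km
Only Location 2 has all residuals ≈ 0.

Location 2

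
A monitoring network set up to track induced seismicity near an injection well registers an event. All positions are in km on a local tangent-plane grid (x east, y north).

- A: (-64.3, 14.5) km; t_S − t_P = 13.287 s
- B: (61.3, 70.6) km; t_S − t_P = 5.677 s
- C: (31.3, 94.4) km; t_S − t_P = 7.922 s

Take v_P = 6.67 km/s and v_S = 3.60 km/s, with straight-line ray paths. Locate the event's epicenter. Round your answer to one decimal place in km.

38.0 km east, 32.8 km north

Distance from S−P lag: d = Δt · v_P v_S / (v_P − v_S) = Δt · (6.67·3.60)/(6.67−3.60) ≈ 7.8215·Δt.
So d_A = 103.92, d_B = 44.40, d_C = 61.96 km.
Circle about each station: (x + 64.3)² + (y − 14.5)² = 103.92²; (x − 61.3)² + (y − 70.6)² = 44.40²; (x − 31.3)² + (y − 94.4)² = 61.96².
Subtracting pairs of circle equations eliminates x²+y² and gives linear equations (the radical axes):
251.2 x + 112.2 y = 13225.32
191.2 x + 159.8 y = 12506.63
Solving the 2×2 system: x ≈ 38.0, y ≈ 32.8 km.
Check against A (with the unrounded x, y): √((x + 64.3)²+(y − 14.5)²) = 103.92 ≈ 103.92 km. ✓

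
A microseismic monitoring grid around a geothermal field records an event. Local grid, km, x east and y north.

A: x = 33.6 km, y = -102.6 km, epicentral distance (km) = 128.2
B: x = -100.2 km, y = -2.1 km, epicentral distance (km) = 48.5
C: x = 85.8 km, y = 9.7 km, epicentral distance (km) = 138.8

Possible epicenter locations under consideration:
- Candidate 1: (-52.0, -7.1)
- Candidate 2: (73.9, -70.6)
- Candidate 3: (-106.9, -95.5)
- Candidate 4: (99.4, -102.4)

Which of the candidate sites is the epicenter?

Candidate 1

For each candidate, compare |candidate − station| to the reported distance:
Candidate 1: residuals A 0.0, B 0.0, C 0.0 → max 0.0 km
Candidate 2: residuals A 76.7, B 138.6, C 57.6 → max 138.6 km
Candidate 3: residuals A 12.5, B 45.1, C 80.7 → max 80.7 km
Candidate 4: residuals A 62.4, B 174.9, C 25.9 → max 174.9 km
Only Candidate 1 has all residuals ≈ 0.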